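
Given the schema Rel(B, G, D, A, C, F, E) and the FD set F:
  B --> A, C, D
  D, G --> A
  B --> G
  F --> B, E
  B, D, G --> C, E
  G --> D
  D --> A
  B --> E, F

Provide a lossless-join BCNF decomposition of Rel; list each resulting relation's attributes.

Candidate keys of the original relation: {B}, {F}.
In {A, B, C, D, E, F, G}, {D, G} is not a superkey ({D, G}⁺ restricted to this set is {A, D, G}), so split on D, G --> A into {A, D, G} and {B, C, D, E, F, G}.
In {A, D, G}, {D} is not a superkey ({D}⁺ restricted to this set is {A, D}), so split on D --> A into {A, D} and {D, G}.
{A, D} has no BCNF violation.
{D, G} has no BCNF violation.
In {B, C, D, E, F, G}, {G} is not a superkey ({G}⁺ restricted to this set is {D, G}), so split on G --> D into {D, G} and {B, C, E, F, G}.
{D, G} has no BCNF violation.
{B, C, E, F, G} has no BCNF violation.

{A, D}; {B, C, E, F, G}; {D, G}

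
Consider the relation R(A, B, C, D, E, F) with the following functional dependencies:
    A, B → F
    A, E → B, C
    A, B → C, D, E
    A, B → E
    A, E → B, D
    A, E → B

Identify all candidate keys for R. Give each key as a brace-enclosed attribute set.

No FD produces {A}, so it must be in every candidate key.
{A, B}⁺ = {A, B, C, D, E, F}, which is every attribute, so {A, B} is a candidate key.
{A, E}⁺ = {A, B, C, D, E, F}, which is every attribute, so {A, E} is a candidate key.
No proper subset of any of these is a key, and no other minimal superkey exists.

{A, B}, {A, E}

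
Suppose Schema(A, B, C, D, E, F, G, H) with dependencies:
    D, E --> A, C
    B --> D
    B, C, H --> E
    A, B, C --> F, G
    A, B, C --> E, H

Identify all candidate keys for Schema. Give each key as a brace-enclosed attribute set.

Attributes never on any right-hand side: {B} — every candidate key must contain it.
{B, E}⁺ = {A, B, C, D, E, F, G, H}, which is every attribute, so {B, E} is a candidate key.
{A, B, C}⁺ = {A, B, C, D, E, F, G, H}, which is every attribute, so {A, B, C} is a candidate key.
{B, C, H}⁺ = {A, B, C, D, E, F, G, H}, which is every attribute, so {B, C, H} is a candidate key.
Any other superkey properly contains one of these, so there are no further candidate keys.

{A, B, C}, {B, C, H}, {B, E}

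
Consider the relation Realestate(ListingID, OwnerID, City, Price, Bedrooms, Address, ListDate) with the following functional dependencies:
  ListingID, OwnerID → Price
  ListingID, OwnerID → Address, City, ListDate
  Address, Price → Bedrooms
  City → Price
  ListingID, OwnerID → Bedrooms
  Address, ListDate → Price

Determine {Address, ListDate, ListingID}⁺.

Start with {Address, ListDate, ListingID}.
Address, ListDate → Price applies; add {Price} → now {Address, ListDate, ListingID, Price}.
Address, Price → Bedrooms applies; add {Bedrooms} → now {Address, Bedrooms, ListDate, ListingID, Price}.
No further FD applies.

{Address, Bedrooms, ListDate, ListingID, Price}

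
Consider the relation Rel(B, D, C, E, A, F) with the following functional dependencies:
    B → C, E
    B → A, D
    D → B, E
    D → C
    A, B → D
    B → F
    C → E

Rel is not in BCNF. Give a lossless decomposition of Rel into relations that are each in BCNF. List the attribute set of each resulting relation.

{A, B, C, D, F}; {C, E}

Candidate keys of the original relation: {B}, {D}.
In {A, B, C, D, E, F}, {C} is not a superkey ({C}⁺ restricted to this set is {C, E}), so split on C → E into {C, E} and {A, B, C, D, F}.
{C, E} has no BCNF violation.
{A, B, C, D, F} has no BCNF violation.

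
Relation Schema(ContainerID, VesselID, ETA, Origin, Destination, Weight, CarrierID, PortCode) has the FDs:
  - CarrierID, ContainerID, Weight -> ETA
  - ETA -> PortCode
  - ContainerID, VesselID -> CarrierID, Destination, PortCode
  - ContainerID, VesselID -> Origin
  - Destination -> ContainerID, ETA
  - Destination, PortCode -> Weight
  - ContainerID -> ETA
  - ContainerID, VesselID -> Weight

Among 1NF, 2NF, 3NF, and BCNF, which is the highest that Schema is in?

Candidate keys: {ContainerID, VesselID}, {Destination, VesselID}. Prime attributes: {ContainerID, Destination, VesselID}.
CarrierID, ContainerID, Weight -> ETA breaks BCNF: {CarrierID, ContainerID, Weight}⁺ = {CarrierID, ContainerID, ETA, PortCode, Weight}, so {CarrierID, ContainerID, Weight} is not a superkey.
Because {ETA} is non-prime and the left side of CarrierID, ContainerID, Weight -> ETA is not a superkey, the relation is not in 3NF.
The proper key subset {ContainerID} of {ContainerID, VesselID} determines non-prime {ETA, PortCode}, so the relation is not even in 2NF.

1NF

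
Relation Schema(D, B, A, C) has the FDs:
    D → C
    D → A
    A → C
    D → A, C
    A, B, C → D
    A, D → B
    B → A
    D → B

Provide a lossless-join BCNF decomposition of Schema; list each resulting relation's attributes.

{A, B, D}; {A, C}

Candidate keys of the original relation: {B}, {D}.
Within {A, B, C, D}: {A}⁺ ∩ {A, B, C, D} = {A, C}, not the whole set, so A → C violates BCNF; decompose into {A, C} and {A, B, D}.
{A, C}: every determinant is a superkey — BCNF.
{A, B, D}: every determinant is a superkey — BCNF.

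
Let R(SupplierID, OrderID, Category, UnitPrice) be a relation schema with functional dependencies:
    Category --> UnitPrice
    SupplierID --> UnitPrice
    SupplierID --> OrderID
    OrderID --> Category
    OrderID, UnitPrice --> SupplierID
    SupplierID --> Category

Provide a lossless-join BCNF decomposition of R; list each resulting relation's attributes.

Candidate keys of the original relation: {OrderID}, {SupplierID}.
{Category, OrderID, SupplierID, UnitPrice}: {Category} determines {Category, UnitPrice} here but is not a superkey — split on Category --> UnitPrice, giving {Category, UnitPrice} and {Category, OrderID, SupplierID}.
{Category, UnitPrice} is in BCNF.
{Category, OrderID, SupplierID} is in BCNF.

{Category, OrderID, SupplierID}; {Category, UnitPrice}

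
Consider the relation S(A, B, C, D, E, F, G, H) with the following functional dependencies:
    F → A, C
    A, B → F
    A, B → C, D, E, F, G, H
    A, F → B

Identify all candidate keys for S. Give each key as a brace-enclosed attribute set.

{A, B}, {F}

Closure of {F} is {A, B, C, D, E, F, G, H}, the whole schema; {F} is a candidate key.
Closure of {A, B} is {A, B, C, D, E, F, G, H}, the whole schema; {A, B} is a candidate key.
Any other superkey properly contains one of these, so there are no further candidate keys.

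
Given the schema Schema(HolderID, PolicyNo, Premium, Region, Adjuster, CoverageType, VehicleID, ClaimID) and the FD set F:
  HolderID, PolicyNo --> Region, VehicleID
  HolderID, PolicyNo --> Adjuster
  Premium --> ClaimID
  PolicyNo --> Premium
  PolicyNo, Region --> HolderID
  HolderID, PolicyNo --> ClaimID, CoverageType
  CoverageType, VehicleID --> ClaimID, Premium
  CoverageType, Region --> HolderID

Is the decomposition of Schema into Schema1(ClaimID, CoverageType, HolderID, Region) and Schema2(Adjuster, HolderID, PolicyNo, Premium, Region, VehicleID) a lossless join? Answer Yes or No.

Common attributes: {HolderID, Region}; their closure is {HolderID, Region}.
Neither Schema1 nor Schema2 is contained in that closure, so the decomposition is lossy.

No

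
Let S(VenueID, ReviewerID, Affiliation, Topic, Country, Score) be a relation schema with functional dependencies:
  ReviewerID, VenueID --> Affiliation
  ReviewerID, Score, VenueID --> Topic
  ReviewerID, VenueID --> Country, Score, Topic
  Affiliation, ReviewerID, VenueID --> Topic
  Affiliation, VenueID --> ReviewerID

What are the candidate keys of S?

{Affiliation, VenueID}, {ReviewerID, VenueID}

{VenueID} never appears on the right of any FD, so every key must include it.
{Affiliation, VenueID} is a candidate key since {Affiliation, VenueID}⁺ = {Affiliation, Country, ReviewerID, Score, Topic, VenueID} covers every attribute.
{ReviewerID, VenueID} is a candidate key since {ReviewerID, VenueID}⁺ = {Affiliation, Country, ReviewerID, Score, Topic, VenueID} covers every attribute.
These are minimal and exhaustive — every other superkey contains one of them.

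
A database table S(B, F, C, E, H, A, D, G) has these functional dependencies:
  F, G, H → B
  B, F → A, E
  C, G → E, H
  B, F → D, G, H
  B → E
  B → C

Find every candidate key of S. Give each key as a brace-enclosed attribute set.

{B, F}, {C, F, G}, {F, G, H}

{F} never appears on the right of any FD, so every key must include it.
{B, F} is a candidate key since {B, F}⁺ = {A, B, C, D, E, F, G, H} covers every attribute.
{C, F, G} is a candidate key since {C, F, G}⁺ = {A, B, C, D, E, F, G, H} covers every attribute.
{F, G, H} is a candidate key since {F, G, H}⁺ = {A, B, C, D, E, F, G, H} covers every attribute.
No proper subset of any of these is a key, and no other minimal superkey exists.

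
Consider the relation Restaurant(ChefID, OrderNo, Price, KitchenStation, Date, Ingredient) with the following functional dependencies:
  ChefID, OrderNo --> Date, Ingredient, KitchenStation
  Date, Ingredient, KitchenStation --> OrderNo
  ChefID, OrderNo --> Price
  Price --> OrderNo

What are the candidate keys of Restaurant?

Attributes never on any right-hand side: {ChefID} — every candidate key must contain it.
{ChefID, OrderNo}⁺ = {ChefID, Date, Ingredient, KitchenStation, OrderNo, Price} — all of the relation — so {ChefID, OrderNo} is a candidate key.
{ChefID, Price}⁺ = {ChefID, Date, Ingredient, KitchenStation, OrderNo, Price} — all of the relation — so {ChefID, Price} is a candidate key.
{ChefID, Date, Ingredient, KitchenStation}⁺ = {ChefID, Date, Ingredient, KitchenStation, OrderNo, Price} — all of the relation — so {ChefID, Date, Ingredient, KitchenStation} is a candidate key.
Any other superkey properly contains one of these, so there are no further candidate keys.

{ChefID, Date, Ingredient, KitchenStation}, {ChefID, OrderNo}, {ChefID, Price}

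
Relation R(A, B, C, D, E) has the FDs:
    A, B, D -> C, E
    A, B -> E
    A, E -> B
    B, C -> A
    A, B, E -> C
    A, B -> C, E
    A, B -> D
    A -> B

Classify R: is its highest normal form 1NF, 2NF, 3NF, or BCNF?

BCNF

Candidate keys: {A}, {B, C}. Prime attributes: {A, B, C}.
Every FD has a superkey on the left, so the relation is in BCNF.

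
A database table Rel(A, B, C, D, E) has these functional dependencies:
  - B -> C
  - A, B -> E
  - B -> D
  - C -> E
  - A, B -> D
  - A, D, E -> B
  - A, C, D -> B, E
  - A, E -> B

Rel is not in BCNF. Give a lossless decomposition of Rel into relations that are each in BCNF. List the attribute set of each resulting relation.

{A, B}; {B, C, D}; {C, E}

Candidate keys of the original relation: {A, B}, {A, C}, {A, E}.
In {A, B, C, D, E}, {B} is not a superkey ({B}⁺ restricted to this set is {B, C, D, E}), so split on B -> C, D, E into {B, C, D, E} and {A, B}.
In {B, C, D, E}, {C} is not a superkey ({C}⁺ restricted to this set is {C, E}), so split on C -> E into {C, E} and {B, C, D}.
{C, E} has no BCNF violation.
{B, C, D} has no BCNF violation.
{A, B} has no BCNF violation.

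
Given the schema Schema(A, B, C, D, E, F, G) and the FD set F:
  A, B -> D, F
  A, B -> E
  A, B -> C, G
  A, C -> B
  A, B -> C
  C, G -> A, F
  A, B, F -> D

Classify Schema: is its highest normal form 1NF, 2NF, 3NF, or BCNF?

Candidate keys: {A, B}, {A, C}, {C, G}. Prime attributes: {A, B, C, G}.
Each dependency's left side is a superkey — BCNF holds.

BCNF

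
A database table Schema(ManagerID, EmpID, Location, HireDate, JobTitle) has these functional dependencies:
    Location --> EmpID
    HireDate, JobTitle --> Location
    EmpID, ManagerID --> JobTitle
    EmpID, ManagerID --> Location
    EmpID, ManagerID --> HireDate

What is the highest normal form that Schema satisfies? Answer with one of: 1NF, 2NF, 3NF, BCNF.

Candidate keys: {EmpID, ManagerID}, {HireDate, JobTitle, ManagerID}, {Location, ManagerID}. Prime attributes: {EmpID, HireDate, JobTitle, Location, ManagerID}.
Location --> EmpID: {Location}⁺ = {EmpID, Location}, which is not all of the attributes, so the left side is not a superkey — BCNF is violated.
Since {EmpID} ⊆ prime attributes and every other non-superkey FD also has a prime right side, the schema is in 3NF.

3NF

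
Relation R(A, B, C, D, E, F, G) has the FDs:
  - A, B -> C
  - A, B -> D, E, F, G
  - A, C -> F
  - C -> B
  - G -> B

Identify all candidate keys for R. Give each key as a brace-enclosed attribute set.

No FD produces {A}, so it must be in every candidate key.
{A, B}⁺ = {A, B, C, D, E, F, G}, which is every attribute, so {A, B} is a candidate key.
{A, C}⁺ = {A, B, C, D, E, F, G}, which is every attribute, so {A, C} is a candidate key.
{A, G}⁺ = {A, B, C, D, E, F, G}, which is every attribute, so {A, G} is a candidate key.
Any other superkey properly contains one of these, so there are no further candidate keys.

{A, B}, {A, C}, {A, G}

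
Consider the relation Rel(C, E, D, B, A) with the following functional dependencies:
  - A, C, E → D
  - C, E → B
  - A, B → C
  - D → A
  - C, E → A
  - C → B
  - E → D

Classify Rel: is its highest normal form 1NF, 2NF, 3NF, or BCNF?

1NF

Candidate keys: {B, E}, {C, E}. Prime attributes: {B, C, E}.
For A, B → C we have {A, B}⁺ = {A, B, C}; {A, B} is not a superkey, so BCNF fails.
D → A has non-prime {A} on the right and a non-superkey on the left, so 3NF fails.
{E} is a proper subset of the key {B, E}, and {E}⁺ contains the non-prime attributes {A, D} — a partial dependency, so 2NF is violated.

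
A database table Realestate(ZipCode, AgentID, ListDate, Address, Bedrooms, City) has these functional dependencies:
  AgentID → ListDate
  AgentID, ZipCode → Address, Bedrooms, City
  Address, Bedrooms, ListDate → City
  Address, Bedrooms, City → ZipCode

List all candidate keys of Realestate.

{Address, AgentID, Bedrooms}, {AgentID, ZipCode}

{AgentID} never appears on the right of any FD, so every key must include it.
{AgentID, ZipCode} is a candidate key since {AgentID, ZipCode}⁺ = {Address, AgentID, Bedrooms, City, ListDate, ZipCode} covers every attribute.
{Address, AgentID, Bedrooms} is a candidate key since {Address, AgentID, Bedrooms}⁺ = {Address, AgentID, Bedrooms, City, ListDate, ZipCode} covers every attribute.
These are minimal and exhaustive — every other superkey contains one of them.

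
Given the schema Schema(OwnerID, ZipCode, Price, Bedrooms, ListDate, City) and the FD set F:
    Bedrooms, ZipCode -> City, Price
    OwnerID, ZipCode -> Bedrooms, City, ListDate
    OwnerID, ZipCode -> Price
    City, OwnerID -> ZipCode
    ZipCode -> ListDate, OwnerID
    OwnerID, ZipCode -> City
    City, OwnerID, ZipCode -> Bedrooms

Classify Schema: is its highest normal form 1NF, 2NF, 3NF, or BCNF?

Candidate keys: {City, OwnerID}, {ZipCode}. Prime attributes: {City, OwnerID, ZipCode}.
Every FD has a superkey on the left, so the relation is in BCNF.

BCNF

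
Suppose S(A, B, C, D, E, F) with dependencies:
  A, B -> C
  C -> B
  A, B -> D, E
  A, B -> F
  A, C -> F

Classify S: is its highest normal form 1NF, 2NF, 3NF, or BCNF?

Candidate keys: {A, B}, {A, C}. Prime attributes: {A, B, C}.
C -> B breaks BCNF: {C}⁺ = {B, C}, so {C} is not a superkey.
Its right-hand attributes {B} are all prime, as are those of every other non-superkey FD — the relation is in 3NF.

3NF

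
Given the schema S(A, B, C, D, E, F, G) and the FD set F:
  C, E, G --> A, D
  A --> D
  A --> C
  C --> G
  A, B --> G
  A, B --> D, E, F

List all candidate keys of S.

{A, B}, {B, C, E}

No FD produces {B}, so it must be in every candidate key.
{A, B} is a candidate key since {A, B}⁺ = {A, B, C, D, E, F, G} covers every attribute.
{B, C, E} is a candidate key since {B, C, E}⁺ = {A, B, C, D, E, F, G} covers every attribute.
No proper subset of any of these is a key, and no other minimal superkey exists.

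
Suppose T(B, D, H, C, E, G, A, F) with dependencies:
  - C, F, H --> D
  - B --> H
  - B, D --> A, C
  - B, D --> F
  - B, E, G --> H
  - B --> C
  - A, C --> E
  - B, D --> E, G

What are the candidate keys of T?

Attributes never on any right-hand side: {B} — every candidate key must contain it.
Closure of {B, D} is {A, B, C, D, E, F, G, H}, the whole schema; {B, D} is a candidate key.
Closure of {B, F} is {A, B, C, D, E, F, G, H}, the whole schema; {B, F} is a candidate key.
Any other superkey properly contains one of these, so there are no further candidate keys.

{B, D}, {B, F}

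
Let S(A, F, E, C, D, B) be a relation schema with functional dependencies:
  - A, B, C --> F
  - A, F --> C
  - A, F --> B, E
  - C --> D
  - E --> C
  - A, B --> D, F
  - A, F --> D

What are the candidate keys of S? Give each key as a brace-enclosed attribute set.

Attributes never on any right-hand side: {A} — every candidate key must contain it.
{A, B}⁺ = {A, B, C, D, E, F}, which is every attribute, so {A, B} is a candidate key.
{A, F}⁺ = {A, B, C, D, E, F}, which is every attribute, so {A, F} is a candidate key.
These are minimal and exhaustive — every other superkey contains one of them.

{A, B}, {A, F}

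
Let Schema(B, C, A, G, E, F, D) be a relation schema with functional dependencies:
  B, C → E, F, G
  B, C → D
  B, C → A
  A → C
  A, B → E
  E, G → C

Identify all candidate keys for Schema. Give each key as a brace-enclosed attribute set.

{B} never appears on the right of any FD, so every key must include it.
{A, B}⁺ = {A, B, C, D, E, F, G}, which is every attribute, so {A, B} is a candidate key.
{B, C}⁺ = {A, B, C, D, E, F, G}, which is every attribute, so {B, C} is a candidate key.
{B, E, G}⁺ = {A, B, C, D, E, F, G}, which is every attribute, so {B, E, G} is a candidate key.
Any other superkey properly contains one of these, so there are no further candidate keys.

{A, B}, {B, C}, {B, E, G}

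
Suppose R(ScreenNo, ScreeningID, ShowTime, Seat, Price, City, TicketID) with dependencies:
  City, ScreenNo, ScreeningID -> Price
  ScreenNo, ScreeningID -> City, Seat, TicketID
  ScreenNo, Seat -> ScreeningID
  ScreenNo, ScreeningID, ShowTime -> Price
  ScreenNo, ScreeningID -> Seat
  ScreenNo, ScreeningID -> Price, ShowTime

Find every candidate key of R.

{ScreenNo, ScreeningID}, {ScreenNo, Seat}

{ScreenNo} never appears on the right of any FD, so every key must include it.
{ScreenNo, ScreeningID}⁺ = {City, Price, ScreenNo, ScreeningID, Seat, ShowTime, TicketID}, which is every attribute, so {ScreenNo, ScreeningID} is a candidate key.
{ScreenNo, Seat}⁺ = {City, Price, ScreenNo, ScreeningID, Seat, ShowTime, TicketID}, which is every attribute, so {ScreenNo, Seat} is a candidate key.
Any other superkey properly contains one of these, so there are no further candidate keys.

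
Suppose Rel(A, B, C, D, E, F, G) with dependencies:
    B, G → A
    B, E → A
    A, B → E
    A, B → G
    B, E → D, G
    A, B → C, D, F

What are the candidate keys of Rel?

{A, B}, {B, E}, {B, G}

Attributes never on any right-hand side: {B} — every candidate key must contain it.
Closure of {A, B} is {A, B, C, D, E, F, G}, the whole schema; {A, B} is a candidate key.
Closure of {B, E} is {A, B, C, D, E, F, G}, the whole schema; {B, E} is a candidate key.
Closure of {B, G} is {A, B, C, D, E, F, G}, the whole schema; {B, G} is a candidate key.
No proper subset of any of these is a key, and no other minimal superkey exists.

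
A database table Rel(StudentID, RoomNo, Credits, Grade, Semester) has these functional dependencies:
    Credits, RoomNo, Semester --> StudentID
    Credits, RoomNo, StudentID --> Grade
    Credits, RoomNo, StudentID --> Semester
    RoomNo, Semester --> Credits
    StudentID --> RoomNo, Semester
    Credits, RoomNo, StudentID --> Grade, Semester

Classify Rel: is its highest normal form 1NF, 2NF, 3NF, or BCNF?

BCNF

Candidate keys: {RoomNo, Semester}, {StudentID}. Prime attributes: {RoomNo, Semester, StudentID}.
Every FD has a superkey on the left, so the relation is in BCNF.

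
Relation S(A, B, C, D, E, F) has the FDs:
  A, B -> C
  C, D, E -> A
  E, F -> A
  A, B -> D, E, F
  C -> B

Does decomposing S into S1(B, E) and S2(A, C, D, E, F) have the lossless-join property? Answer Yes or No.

The shared attributes are {E} and {E}⁺ = {E}.
S1 ⊄ {E} and S2 ⊄ {E}, so the split is lossy.

No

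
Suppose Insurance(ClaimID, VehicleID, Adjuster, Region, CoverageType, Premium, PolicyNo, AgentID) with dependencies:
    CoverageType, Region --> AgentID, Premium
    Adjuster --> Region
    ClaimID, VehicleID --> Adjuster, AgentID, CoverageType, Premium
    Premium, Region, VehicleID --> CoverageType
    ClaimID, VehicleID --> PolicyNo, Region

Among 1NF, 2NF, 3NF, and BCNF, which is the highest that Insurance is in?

Candidate key: {ClaimID, VehicleID}. Prime attributes: {ClaimID, VehicleID}.
CoverageType, Region --> AgentID, Premium breaks BCNF: {CoverageType, Region}⁺ = {AgentID, CoverageType, Premium, Region}, so {CoverageType, Region} is not a superkey.
CoverageType, Region --> AgentID, Premium determines the non-prime attributes {AgentID, Premium} from a non-superkey — 3NF is violated.
No non-prime attribute depends on a proper subset of any candidate key, so 2NF holds.

2NF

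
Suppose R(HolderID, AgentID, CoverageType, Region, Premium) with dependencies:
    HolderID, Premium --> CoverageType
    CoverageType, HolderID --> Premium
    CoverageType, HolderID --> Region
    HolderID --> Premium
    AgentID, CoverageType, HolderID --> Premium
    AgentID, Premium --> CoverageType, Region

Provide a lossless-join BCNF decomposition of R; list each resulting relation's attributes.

{AgentID, HolderID}; {CoverageType, HolderID, Premium, Region}

Candidate key of the original relation: {AgentID, HolderID}.
{AgentID, CoverageType, HolderID, Premium, Region}: {HolderID, Premium} determines {CoverageType, HolderID, Premium, Region} here but is not a superkey — split on HolderID, Premium --> CoverageType, Region, giving {CoverageType, HolderID, Premium, Region} and {AgentID, HolderID, Premium}.
{CoverageType, HolderID, Premium, Region} is in BCNF.
{AgentID, HolderID, Premium}: {HolderID} determines {HolderID, Premium} here but is not a superkey — split on HolderID --> Premium, giving {HolderID, Premium} and {AgentID, HolderID}.
{HolderID, Premium} is in BCNF.
{AgentID, HolderID} is in BCNF.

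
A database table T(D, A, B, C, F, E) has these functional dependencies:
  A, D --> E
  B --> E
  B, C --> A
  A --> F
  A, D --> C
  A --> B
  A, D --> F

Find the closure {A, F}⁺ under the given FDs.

Start with {A, F}.
A --> B applies; add {B} → now {A, B, F}.
B --> E applies; add {E} → now {A, B, E, F}.
No further FD applies.

{A, B, E, F}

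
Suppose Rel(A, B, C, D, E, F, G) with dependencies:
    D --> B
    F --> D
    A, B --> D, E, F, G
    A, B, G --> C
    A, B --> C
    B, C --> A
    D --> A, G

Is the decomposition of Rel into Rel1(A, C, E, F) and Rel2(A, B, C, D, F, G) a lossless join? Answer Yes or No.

Rel1 ∩ Rel2 = {A, C, F}; its closure under F is {A, B, C, D, E, F, G}.
Since Rel1 ⊆ {A, B, C, D, E, F, G}, the intersection is a superkey of Rel1; the decomposition is lossless.

Yes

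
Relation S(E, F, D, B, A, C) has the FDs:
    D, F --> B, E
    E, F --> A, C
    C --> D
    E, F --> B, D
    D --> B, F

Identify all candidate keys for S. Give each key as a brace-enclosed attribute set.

{C}, {D}, {E, F}

{C}⁺ = {A, B, C, D, E, F} — all of the relation — so {C} is a candidate key.
{D}⁺ = {A, B, C, D, E, F} — all of the relation — so {D} is a candidate key.
{E, F}⁺ = {A, B, C, D, E, F} — all of the relation — so {E, F} is a candidate key.
No proper subset of any of these is a key, and no other minimal superkey exists.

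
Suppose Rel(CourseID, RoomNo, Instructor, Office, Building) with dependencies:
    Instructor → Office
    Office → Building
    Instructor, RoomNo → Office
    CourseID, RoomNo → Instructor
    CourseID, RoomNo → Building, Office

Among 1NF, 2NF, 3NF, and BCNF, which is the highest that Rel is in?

2NF

Candidate key: {CourseID, RoomNo}. Prime attributes: {CourseID, RoomNo}.
For Instructor → Office we have {Instructor}⁺ = {Building, Instructor, Office}; {Instructor} is not a superkey, so BCNF fails.
Instructor → Office has non-prime {Office} on the right and a non-superkey on the left, so 3NF fails.
No non-prime attribute depends on a proper subset of any candidate key, so 2NF holds.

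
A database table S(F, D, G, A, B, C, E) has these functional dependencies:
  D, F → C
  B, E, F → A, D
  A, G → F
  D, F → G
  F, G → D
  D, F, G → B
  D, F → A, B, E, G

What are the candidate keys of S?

{A, G}, {B, E, F}, {D, F}, {F, G}

Closure of {A, G} is {A, B, C, D, E, F, G}, the whole schema; {A, G} is a candidate key.
Closure of {D, F} is {A, B, C, D, E, F, G}, the whole schema; {D, F} is a candidate key.
Closure of {F, G} is {A, B, C, D, E, F, G}, the whole schema; {F, G} is a candidate key.
Closure of {B, E, F} is {A, B, C, D, E, F, G}, the whole schema; {B, E, F} is a candidate key.
Any other superkey properly contains one of these, so there are no further candidate keys.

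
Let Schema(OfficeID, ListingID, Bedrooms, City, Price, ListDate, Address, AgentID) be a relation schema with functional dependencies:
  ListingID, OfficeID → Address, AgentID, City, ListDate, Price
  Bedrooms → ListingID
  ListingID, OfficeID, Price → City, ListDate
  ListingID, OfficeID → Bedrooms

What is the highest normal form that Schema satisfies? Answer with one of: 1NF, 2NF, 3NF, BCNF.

Candidate keys: {Bedrooms, OfficeID}, {ListingID, OfficeID}. Prime attributes: {Bedrooms, ListingID, OfficeID}.
Bedrooms → ListingID: {Bedrooms}⁺ = {Bedrooms, ListingID}, which is not all of the attributes, so the left side is not a superkey — BCNF is violated.
Since {ListingID} ⊆ prime attributes and every other non-superkey FD also has a prime right side, the schema is in 3NF.

3NF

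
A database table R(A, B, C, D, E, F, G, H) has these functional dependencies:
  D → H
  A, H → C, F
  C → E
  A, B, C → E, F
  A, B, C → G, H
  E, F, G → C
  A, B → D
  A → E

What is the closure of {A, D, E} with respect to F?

Start with {A, D, E}.
D → H applies; add {H} → now {A, D, E, H}.
A, H → C, F applies; add {C, F} → now {A, C, D, E, F, H}.
No further FD applies.

{A, C, D, E, F, H}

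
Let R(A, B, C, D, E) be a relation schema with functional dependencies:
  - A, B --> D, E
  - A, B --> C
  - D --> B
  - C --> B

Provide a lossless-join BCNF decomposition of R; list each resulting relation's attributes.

Candidate keys of the original relation: {A, B}, {A, C}, {A, D}.
Within {A, B, C, D, E}: {D}⁺ ∩ {A, B, C, D, E} = {B, D}, not the whole set, so D --> B violates BCNF; decompose into {B, D} and {A, C, D, E}.
{B, D} has no BCNF violation.
{A, C, D, E} has no BCNF violation.

{A, C, D, E}; {B, D}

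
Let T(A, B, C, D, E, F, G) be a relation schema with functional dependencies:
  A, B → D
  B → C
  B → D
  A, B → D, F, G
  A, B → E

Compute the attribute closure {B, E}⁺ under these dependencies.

Start with {B, E}.
B → C applies; add {C} → now {B, C, E}.
B → D applies; add {D} → now {B, C, D, E}.
No further FD applies.

{B, C, D, E}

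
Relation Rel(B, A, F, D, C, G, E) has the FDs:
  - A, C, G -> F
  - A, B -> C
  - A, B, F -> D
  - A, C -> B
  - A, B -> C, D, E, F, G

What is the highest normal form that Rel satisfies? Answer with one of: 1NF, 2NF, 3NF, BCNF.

BCNF

Candidate keys: {A, B}, {A, C}. Prime attributes: {A, B, C}.
Each dependency's left side is a superkey — BCNF holds.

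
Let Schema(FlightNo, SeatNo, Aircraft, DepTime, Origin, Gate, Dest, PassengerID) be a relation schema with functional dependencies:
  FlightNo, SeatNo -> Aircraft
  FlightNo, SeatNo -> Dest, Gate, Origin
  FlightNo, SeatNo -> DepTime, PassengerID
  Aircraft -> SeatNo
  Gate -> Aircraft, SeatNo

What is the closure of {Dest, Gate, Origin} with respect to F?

{Aircraft, Dest, Gate, Origin, SeatNo}

Start with {Dest, Gate, Origin}.
Gate -> Aircraft, SeatNo applies; add {Aircraft, SeatNo} → now {Aircraft, Dest, Gate, Origin, SeatNo}.
No further FD applies.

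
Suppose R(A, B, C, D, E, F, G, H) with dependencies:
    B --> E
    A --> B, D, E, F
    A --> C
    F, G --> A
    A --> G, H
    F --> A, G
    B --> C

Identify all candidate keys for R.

{A}⁺ = {A, B, C, D, E, F, G, H} — all of the relation — so {A} is a candidate key.
{F}⁺ = {A, B, C, D, E, F, G, H} — all of the relation — so {F} is a candidate key.
No proper subset of any of these is a key, and no other minimal superkey exists.

{A}, {F}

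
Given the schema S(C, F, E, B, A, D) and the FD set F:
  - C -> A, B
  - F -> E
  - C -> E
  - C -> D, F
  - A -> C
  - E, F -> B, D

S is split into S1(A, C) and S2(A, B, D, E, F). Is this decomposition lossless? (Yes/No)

Yes

S1 ∩ S2 = {A}; its closure under F is {A, B, C, D, E, F}.
S1 is contained in that closure, so S1 ∩ S2 -> S1 holds and the join is lossless.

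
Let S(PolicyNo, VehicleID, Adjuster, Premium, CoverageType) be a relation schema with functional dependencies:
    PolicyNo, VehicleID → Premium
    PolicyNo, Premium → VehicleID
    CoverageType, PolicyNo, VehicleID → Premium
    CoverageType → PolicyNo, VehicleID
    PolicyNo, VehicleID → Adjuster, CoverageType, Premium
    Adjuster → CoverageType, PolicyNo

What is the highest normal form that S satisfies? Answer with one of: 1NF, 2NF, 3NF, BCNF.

Candidate keys: {Adjuster}, {CoverageType}, {PolicyNo, Premium}, {PolicyNo, VehicleID}. Prime attributes: {Adjuster, CoverageType, PolicyNo, Premium, VehicleID}.
Every FD has a superkey on the left, so the relation is in BCNF.

BCNF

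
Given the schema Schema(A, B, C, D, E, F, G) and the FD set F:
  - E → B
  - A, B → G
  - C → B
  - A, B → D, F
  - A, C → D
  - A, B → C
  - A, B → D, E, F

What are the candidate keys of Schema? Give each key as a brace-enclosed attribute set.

{A} never appears on the right of any FD, so every key must include it.
{A, B}⁺ = {A, B, C, D, E, F, G} — all of the relation — so {A, B} is a candidate key.
{A, C}⁺ = {A, B, C, D, E, F, G} — all of the relation — so {A, C} is a candidate key.
{A, E}⁺ = {A, B, C, D, E, F, G} — all of the relation — so {A, E} is a candidate key.
No proper subset of any of these is a key, and no other minimal superkey exists.

{A, B}, {A, C}, {A, E}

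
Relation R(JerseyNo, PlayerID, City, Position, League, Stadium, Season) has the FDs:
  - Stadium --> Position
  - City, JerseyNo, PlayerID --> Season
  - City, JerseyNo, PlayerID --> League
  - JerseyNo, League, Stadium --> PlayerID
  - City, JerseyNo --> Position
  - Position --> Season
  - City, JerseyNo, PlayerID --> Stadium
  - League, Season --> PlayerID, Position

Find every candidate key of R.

Attributes never on any right-hand side: {City, JerseyNo} — every candidate key must contain all of them.
{City, JerseyNo, League} is a candidate key since {City, JerseyNo, League}⁺ = {City, JerseyNo, League, PlayerID, Position, Season, Stadium} covers every attribute.
{City, JerseyNo, PlayerID} is a candidate key since {City, JerseyNo, PlayerID}⁺ = {City, JerseyNo, League, PlayerID, Position, Season, Stadium} covers every attribute.
Any other superkey properly contains one of these, so there are no further candidate keys.

{City, JerseyNo, League}, {City, JerseyNo, PlayerID}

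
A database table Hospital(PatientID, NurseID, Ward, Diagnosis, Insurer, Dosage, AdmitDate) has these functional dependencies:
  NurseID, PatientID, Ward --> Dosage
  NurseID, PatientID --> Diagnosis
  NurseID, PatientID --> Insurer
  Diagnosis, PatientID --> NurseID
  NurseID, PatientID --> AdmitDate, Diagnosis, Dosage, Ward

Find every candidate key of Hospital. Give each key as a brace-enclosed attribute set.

{Diagnosis, PatientID}, {NurseID, PatientID}

Attributes never on any right-hand side: {PatientID} — every candidate key must contain it.
Closure of {Diagnosis, PatientID} is {AdmitDate, Diagnosis, Dosage, Insurer, NurseID, PatientID, Ward}, the whole schema; {Diagnosis, PatientID} is a candidate key.
Closure of {NurseID, PatientID} is {AdmitDate, Diagnosis, Dosage, Insurer, NurseID, PatientID, Ward}, the whole schema; {NurseID, PatientID} is a candidate key.
No proper subset of any of these is a key, and no other minimal superkey exists.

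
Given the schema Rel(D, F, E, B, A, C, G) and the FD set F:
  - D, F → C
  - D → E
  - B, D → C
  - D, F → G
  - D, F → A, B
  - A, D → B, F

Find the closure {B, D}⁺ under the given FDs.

Start with {B, D}.
D → E applies; add {E} → now {B, D, E}.
B, D → C applies; add {C} → now {B, C, D, E}.
No further FD applies.

{B, C, D, E}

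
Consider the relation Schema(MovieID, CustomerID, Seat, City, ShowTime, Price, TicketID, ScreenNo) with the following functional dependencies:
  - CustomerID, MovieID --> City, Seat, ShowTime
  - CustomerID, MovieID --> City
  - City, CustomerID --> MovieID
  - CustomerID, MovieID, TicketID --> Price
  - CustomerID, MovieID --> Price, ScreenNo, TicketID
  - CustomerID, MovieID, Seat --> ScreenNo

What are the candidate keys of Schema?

{CustomerID} never appears on the right of any FD, so every key must include it.
{City, CustomerID}⁺ = {City, CustomerID, MovieID, Price, ScreenNo, Seat, ShowTime, TicketID} — all of the relation — so {City, CustomerID} is a candidate key.
{CustomerID, MovieID}⁺ = {City, CustomerID, MovieID, Price, ScreenNo, Seat, ShowTime, TicketID} — all of the relation — so {CustomerID, MovieID} is a candidate key.
Any other superkey properly contains one of these, so there are no further candidate keys.

{City, CustomerID}, {CustomerID, MovieID}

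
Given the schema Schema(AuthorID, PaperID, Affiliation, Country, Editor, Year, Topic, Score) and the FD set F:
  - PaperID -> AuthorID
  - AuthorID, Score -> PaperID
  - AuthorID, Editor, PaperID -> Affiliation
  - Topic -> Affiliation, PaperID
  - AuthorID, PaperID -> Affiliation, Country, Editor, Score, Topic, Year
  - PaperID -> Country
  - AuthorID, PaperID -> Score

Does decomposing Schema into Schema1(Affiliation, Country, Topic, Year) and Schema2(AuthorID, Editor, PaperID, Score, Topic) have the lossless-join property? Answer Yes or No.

Yes

Schema1 ∩ Schema2 = {Topic}; its closure under F is {Affiliation, AuthorID, Country, Editor, PaperID, Score, Topic, Year}.
Since Schema1 ⊆ {Affiliation, AuthorID, Country, Editor, PaperID, Score, Topic, Year}, the intersection is a superkey of Schema1; the decomposition is lossless.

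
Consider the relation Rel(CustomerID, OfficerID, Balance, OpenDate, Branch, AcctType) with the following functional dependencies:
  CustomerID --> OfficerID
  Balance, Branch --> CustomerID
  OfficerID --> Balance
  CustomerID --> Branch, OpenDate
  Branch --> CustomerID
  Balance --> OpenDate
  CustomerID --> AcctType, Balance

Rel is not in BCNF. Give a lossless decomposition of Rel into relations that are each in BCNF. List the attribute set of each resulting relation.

{AcctType, Branch, CustomerID, OfficerID}; {Balance, OfficerID}; {Balance, OpenDate}

Candidate keys of the original relation: {Branch}, {CustomerID}.
In {AcctType, Balance, Branch, CustomerID, OfficerID, OpenDate}, {OfficerID} is not a superkey ({OfficerID}⁺ restricted to this set is {Balance, OfficerID, OpenDate}), so split on OfficerID --> Balance, OpenDate into {Balance, OfficerID, OpenDate} and {AcctType, Branch, CustomerID, OfficerID}.
In {Balance, OfficerID, OpenDate}, {Balance} is not a superkey ({Balance}⁺ restricted to this set is {Balance, OpenDate}), so split on Balance --> OpenDate into {Balance, OpenDate} and {Balance, OfficerID}.
{Balance, OpenDate} is in BCNF.
{Balance, OfficerID} is in BCNF.
{AcctType, Branch, CustomerID, OfficerID} is in BCNF.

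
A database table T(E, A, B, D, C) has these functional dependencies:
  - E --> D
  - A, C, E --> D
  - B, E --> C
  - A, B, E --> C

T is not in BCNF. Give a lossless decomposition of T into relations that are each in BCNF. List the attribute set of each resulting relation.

{A, B, E}; {B, C, E}; {D, E}

Candidate key of the original relation: {A, B, E}.
Within {A, B, C, D, E}: {E}⁺ ∩ {A, B, C, D, E} = {D, E}, not the whole set, so E --> D violates BCNF; decompose into {D, E} and {A, B, C, E}.
{D, E}: every determinant is a superkey — BCNF.
Within {A, B, C, E}: {B, E}⁺ ∩ {A, B, C, E} = {B, C, E}, not the whole set, so B, E --> C violates BCNF; decompose into {B, C, E} and {A, B, E}.
{B, C, E}: every determinant is a superkey — BCNF.
{A, B, E}: every determinant is a superkey — BCNF.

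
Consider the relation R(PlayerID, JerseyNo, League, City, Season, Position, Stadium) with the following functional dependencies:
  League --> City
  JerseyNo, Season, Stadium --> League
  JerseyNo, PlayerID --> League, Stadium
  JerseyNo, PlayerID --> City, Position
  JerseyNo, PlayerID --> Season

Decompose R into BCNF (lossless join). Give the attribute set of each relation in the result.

{City, League}; {JerseyNo, League, Season, Stadium}; {JerseyNo, PlayerID, Position, Season, Stadium}

Candidate key of the original relation: {JerseyNo, PlayerID}.
Within {City, JerseyNo, League, PlayerID, Position, Season, Stadium}: {League}⁺ ∩ {City, JerseyNo, League, PlayerID, Position, Season, Stadium} = {City, League}, not the whole set, so League --> City violates BCNF; decompose into {City, League} and {JerseyNo, League, PlayerID, Position, Season, Stadium}.
{City, League} has no BCNF violation.
Within {JerseyNo, League, PlayerID, Position, Season, Stadium}: {JerseyNo, Season, Stadium}⁺ ∩ {JerseyNo, League, PlayerID, Position, Season, Stadium} = {JerseyNo, League, Season, Stadium}, not the whole set, so JerseyNo, Season, Stadium --> League violates BCNF; decompose into {JerseyNo, League, Season, Stadium} and {JerseyNo, PlayerID, Position, Season, Stadium}.
{JerseyNo, League, Season, Stadium} has no BCNF violation.
{JerseyNo, PlayerID, Position, Season, Stadium} has no BCNF violation.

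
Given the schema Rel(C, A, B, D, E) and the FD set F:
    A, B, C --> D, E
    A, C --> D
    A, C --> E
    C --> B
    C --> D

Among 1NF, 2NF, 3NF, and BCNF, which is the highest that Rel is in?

Candidate key: {A, C}. Prime attributes: {A, C}.
C --> B breaks BCNF: {C}⁺ = {B, C, D}, so {C} is not a superkey.
C --> B determines the non-prime attribute {B} from a non-superkey — 3NF is violated.
{C} is a proper subset of the key {A, C}, and {C}⁺ contains the non-prime attributes {B, D} — a partial dependency, so 2NF is violated.

1NF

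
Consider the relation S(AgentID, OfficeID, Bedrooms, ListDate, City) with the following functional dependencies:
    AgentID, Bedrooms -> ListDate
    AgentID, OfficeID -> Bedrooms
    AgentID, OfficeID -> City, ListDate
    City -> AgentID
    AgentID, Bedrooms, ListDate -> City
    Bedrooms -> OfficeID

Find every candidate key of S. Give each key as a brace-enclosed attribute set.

{AgentID, Bedrooms} is a candidate key since {AgentID, Bedrooms}⁺ = {AgentID, Bedrooms, City, ListDate, OfficeID} covers every attribute.
{AgentID, OfficeID} is a candidate key since {AgentID, OfficeID}⁺ = {AgentID, Bedrooms, City, ListDate, OfficeID} covers every attribute.
{Bedrooms, City} is a candidate key since {Bedrooms, City}⁺ = {AgentID, Bedrooms, City, ListDate, OfficeID} covers every attribute.
{City, OfficeID} is a candidate key since {City, OfficeID}⁺ = {AgentID, Bedrooms, City, ListDate, OfficeID} covers every attribute.
These are minimal and exhaustive — every other superkey contains one of them.

{AgentID, Bedrooms}, {AgentID, OfficeID}, {Bedrooms, City}, {City, OfficeID}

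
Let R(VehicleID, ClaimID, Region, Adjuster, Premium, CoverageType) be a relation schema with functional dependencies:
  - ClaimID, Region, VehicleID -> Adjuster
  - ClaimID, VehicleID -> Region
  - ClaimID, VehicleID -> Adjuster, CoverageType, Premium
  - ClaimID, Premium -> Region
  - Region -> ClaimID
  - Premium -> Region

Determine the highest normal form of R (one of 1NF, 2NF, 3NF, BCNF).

3NF

Candidate keys: {ClaimID, VehicleID}, {Premium, VehicleID}, {Region, VehicleID}. Prime attributes: {ClaimID, Premium, Region, VehicleID}.
ClaimID, Premium -> Region: {ClaimID, Premium}⁺ = {ClaimID, Premium, Region}, which is not all of the attributes, so the left side is not a superkey — BCNF is violated.
Its right-hand attributes {Region} are all prime, as are those of every other non-superkey FD — the relation is in 3NF.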